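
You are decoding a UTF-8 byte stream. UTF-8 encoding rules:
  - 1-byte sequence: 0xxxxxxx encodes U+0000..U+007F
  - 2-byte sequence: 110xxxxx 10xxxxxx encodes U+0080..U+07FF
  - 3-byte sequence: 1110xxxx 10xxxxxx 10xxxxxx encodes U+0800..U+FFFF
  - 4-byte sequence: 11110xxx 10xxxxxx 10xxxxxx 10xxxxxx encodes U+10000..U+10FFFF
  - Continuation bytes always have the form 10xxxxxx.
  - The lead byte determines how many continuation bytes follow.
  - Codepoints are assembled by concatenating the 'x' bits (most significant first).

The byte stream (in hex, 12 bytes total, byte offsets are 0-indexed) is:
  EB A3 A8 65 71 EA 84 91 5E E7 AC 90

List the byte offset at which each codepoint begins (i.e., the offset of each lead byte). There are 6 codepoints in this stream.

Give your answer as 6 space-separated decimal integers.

Answer: 0 3 4 5 8 9

Derivation:
Byte[0]=EB: 3-byte lead, need 2 cont bytes. acc=0xB
Byte[1]=A3: continuation. acc=(acc<<6)|0x23=0x2E3
Byte[2]=A8: continuation. acc=(acc<<6)|0x28=0xB8E8
Completed: cp=U+B8E8 (starts at byte 0)
Byte[3]=65: 1-byte ASCII. cp=U+0065
Byte[4]=71: 1-byte ASCII. cp=U+0071
Byte[5]=EA: 3-byte lead, need 2 cont bytes. acc=0xA
Byte[6]=84: continuation. acc=(acc<<6)|0x04=0x284
Byte[7]=91: continuation. acc=(acc<<6)|0x11=0xA111
Completed: cp=U+A111 (starts at byte 5)
Byte[8]=5E: 1-byte ASCII. cp=U+005E
Byte[9]=E7: 3-byte lead, need 2 cont bytes. acc=0x7
Byte[10]=AC: continuation. acc=(acc<<6)|0x2C=0x1EC
Byte[11]=90: continuation. acc=(acc<<6)|0x10=0x7B10
Completed: cp=U+7B10 (starts at byte 9)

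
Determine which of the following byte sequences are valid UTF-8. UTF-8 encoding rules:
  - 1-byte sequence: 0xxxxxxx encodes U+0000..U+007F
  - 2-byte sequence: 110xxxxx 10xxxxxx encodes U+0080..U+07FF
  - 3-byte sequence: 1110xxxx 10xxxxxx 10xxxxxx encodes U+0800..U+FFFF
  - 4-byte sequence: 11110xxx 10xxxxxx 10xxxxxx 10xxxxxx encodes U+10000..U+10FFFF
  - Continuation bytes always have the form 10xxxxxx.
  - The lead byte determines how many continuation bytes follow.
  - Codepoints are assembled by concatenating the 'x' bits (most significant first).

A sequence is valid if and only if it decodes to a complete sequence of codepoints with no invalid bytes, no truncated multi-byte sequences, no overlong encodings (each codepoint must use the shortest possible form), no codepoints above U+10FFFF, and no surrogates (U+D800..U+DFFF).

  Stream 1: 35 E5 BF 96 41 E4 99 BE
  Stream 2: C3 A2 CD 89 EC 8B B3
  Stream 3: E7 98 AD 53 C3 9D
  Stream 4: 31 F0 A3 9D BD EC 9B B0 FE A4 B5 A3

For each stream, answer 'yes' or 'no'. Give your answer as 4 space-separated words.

Stream 1: decodes cleanly. VALID
Stream 2: decodes cleanly. VALID
Stream 3: decodes cleanly. VALID
Stream 4: error at byte offset 8. INVALID

Answer: yes yes yes no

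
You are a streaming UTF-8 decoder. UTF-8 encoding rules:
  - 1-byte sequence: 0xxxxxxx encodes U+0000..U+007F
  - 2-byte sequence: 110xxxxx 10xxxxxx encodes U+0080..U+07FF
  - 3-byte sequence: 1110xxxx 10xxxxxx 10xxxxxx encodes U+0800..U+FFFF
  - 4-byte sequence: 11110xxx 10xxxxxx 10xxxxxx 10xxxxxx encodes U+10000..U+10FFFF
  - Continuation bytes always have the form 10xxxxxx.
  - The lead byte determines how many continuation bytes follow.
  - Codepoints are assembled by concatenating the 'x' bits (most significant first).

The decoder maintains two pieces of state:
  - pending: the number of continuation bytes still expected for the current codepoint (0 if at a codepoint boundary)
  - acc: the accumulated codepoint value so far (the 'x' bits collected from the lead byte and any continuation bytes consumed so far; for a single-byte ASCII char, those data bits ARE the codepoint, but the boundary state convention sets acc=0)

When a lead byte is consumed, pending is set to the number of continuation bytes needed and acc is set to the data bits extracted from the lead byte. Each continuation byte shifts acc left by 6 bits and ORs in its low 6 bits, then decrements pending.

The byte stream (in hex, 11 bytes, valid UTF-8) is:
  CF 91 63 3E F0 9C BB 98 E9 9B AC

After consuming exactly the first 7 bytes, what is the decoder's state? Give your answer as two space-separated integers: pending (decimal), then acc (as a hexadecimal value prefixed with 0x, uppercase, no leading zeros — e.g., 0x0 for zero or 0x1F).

Byte[0]=CF: 2-byte lead. pending=1, acc=0xF
Byte[1]=91: continuation. acc=(acc<<6)|0x11=0x3D1, pending=0
Byte[2]=63: 1-byte. pending=0, acc=0x0
Byte[3]=3E: 1-byte. pending=0, acc=0x0
Byte[4]=F0: 4-byte lead. pending=3, acc=0x0
Byte[5]=9C: continuation. acc=(acc<<6)|0x1C=0x1C, pending=2
Byte[6]=BB: continuation. acc=(acc<<6)|0x3B=0x73B, pending=1

Answer: 1 0x73B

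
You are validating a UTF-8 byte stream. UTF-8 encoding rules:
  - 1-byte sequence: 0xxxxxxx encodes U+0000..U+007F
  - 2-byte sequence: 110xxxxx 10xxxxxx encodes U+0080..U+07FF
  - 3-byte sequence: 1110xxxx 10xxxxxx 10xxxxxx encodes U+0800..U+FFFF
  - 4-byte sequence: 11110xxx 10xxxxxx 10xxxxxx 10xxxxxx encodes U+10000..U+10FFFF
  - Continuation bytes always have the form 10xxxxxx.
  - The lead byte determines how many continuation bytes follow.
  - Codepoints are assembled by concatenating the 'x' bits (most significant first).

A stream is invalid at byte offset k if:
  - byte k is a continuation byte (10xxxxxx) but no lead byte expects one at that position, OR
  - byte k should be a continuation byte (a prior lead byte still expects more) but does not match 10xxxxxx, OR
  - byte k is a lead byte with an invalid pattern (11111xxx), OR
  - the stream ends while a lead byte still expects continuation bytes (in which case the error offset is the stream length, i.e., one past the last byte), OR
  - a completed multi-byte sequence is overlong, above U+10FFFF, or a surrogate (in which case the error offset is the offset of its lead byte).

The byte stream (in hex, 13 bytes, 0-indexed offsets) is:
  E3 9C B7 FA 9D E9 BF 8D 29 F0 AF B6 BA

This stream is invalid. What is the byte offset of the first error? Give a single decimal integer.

Answer: 3

Derivation:
Byte[0]=E3: 3-byte lead, need 2 cont bytes. acc=0x3
Byte[1]=9C: continuation. acc=(acc<<6)|0x1C=0xDC
Byte[2]=B7: continuation. acc=(acc<<6)|0x37=0x3737
Completed: cp=U+3737 (starts at byte 0)
Byte[3]=FA: INVALID lead byte (not 0xxx/110x/1110/11110)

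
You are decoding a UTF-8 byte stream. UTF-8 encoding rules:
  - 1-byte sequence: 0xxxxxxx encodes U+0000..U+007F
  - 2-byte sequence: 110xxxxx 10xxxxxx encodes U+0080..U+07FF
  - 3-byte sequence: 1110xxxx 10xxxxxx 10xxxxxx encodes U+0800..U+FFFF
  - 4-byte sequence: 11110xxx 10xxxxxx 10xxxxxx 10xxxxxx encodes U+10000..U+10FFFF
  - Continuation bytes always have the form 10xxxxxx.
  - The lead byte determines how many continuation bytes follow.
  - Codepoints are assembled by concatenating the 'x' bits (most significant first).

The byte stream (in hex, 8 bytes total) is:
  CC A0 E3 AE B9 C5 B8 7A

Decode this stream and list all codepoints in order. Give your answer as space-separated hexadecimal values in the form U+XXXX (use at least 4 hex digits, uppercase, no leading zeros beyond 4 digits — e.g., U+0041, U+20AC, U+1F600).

Answer: U+0320 U+3BB9 U+0178 U+007A

Derivation:
Byte[0]=CC: 2-byte lead, need 1 cont bytes. acc=0xC
Byte[1]=A0: continuation. acc=(acc<<6)|0x20=0x320
Completed: cp=U+0320 (starts at byte 0)
Byte[2]=E3: 3-byte lead, need 2 cont bytes. acc=0x3
Byte[3]=AE: continuation. acc=(acc<<6)|0x2E=0xEE
Byte[4]=B9: continuation. acc=(acc<<6)|0x39=0x3BB9
Completed: cp=U+3BB9 (starts at byte 2)
Byte[5]=C5: 2-byte lead, need 1 cont bytes. acc=0x5
Byte[6]=B8: continuation. acc=(acc<<6)|0x38=0x178
Completed: cp=U+0178 (starts at byte 5)
Byte[7]=7A: 1-byte ASCII. cp=U+007A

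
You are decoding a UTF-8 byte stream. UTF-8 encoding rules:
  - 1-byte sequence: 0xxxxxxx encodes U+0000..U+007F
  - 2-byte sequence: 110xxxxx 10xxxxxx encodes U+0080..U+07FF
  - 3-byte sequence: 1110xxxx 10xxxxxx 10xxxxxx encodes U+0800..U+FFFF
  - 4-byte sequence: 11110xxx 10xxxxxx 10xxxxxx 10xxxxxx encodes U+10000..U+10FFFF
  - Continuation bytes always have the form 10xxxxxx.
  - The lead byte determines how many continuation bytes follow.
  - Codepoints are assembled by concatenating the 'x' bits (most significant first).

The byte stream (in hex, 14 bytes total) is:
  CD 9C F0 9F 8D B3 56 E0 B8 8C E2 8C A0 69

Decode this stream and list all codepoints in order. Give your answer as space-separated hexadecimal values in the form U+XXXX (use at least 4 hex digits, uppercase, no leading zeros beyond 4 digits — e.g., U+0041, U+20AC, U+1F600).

Answer: U+035C U+1F373 U+0056 U+0E0C U+2320 U+0069

Derivation:
Byte[0]=CD: 2-byte lead, need 1 cont bytes. acc=0xD
Byte[1]=9C: continuation. acc=(acc<<6)|0x1C=0x35C
Completed: cp=U+035C (starts at byte 0)
Byte[2]=F0: 4-byte lead, need 3 cont bytes. acc=0x0
Byte[3]=9F: continuation. acc=(acc<<6)|0x1F=0x1F
Byte[4]=8D: continuation. acc=(acc<<6)|0x0D=0x7CD
Byte[5]=B3: continuation. acc=(acc<<6)|0x33=0x1F373
Completed: cp=U+1F373 (starts at byte 2)
Byte[6]=56: 1-byte ASCII. cp=U+0056
Byte[7]=E0: 3-byte lead, need 2 cont bytes. acc=0x0
Byte[8]=B8: continuation. acc=(acc<<6)|0x38=0x38
Byte[9]=8C: continuation. acc=(acc<<6)|0x0C=0xE0C
Completed: cp=U+0E0C (starts at byte 7)
Byte[10]=E2: 3-byte lead, need 2 cont bytes. acc=0x2
Byte[11]=8C: continuation. acc=(acc<<6)|0x0C=0x8C
Byte[12]=A0: continuation. acc=(acc<<6)|0x20=0x2320
Completed: cp=U+2320 (starts at byte 10)
Byte[13]=69: 1-byte ASCII. cp=U+0069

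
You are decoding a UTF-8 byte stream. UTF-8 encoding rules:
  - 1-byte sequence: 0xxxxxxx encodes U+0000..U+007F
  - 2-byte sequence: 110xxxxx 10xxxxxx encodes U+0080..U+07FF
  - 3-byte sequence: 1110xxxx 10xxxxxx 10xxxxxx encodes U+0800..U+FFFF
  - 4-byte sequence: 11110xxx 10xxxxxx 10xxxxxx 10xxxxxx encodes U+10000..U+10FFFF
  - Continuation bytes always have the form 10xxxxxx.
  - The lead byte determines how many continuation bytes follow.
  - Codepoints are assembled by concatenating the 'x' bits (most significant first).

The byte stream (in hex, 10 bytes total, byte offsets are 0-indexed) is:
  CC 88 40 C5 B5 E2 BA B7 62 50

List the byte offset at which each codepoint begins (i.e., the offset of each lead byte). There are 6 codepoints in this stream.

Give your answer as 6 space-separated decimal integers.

Byte[0]=CC: 2-byte lead, need 1 cont bytes. acc=0xC
Byte[1]=88: continuation. acc=(acc<<6)|0x08=0x308
Completed: cp=U+0308 (starts at byte 0)
Byte[2]=40: 1-byte ASCII. cp=U+0040
Byte[3]=C5: 2-byte lead, need 1 cont bytes. acc=0x5
Byte[4]=B5: continuation. acc=(acc<<6)|0x35=0x175
Completed: cp=U+0175 (starts at byte 3)
Byte[5]=E2: 3-byte lead, need 2 cont bytes. acc=0x2
Byte[6]=BA: continuation. acc=(acc<<6)|0x3A=0xBA
Byte[7]=B7: continuation. acc=(acc<<6)|0x37=0x2EB7
Completed: cp=U+2EB7 (starts at byte 5)
Byte[8]=62: 1-byte ASCII. cp=U+0062
Byte[9]=50: 1-byte ASCII. cp=U+0050

Answer: 0 2 3 5 8 9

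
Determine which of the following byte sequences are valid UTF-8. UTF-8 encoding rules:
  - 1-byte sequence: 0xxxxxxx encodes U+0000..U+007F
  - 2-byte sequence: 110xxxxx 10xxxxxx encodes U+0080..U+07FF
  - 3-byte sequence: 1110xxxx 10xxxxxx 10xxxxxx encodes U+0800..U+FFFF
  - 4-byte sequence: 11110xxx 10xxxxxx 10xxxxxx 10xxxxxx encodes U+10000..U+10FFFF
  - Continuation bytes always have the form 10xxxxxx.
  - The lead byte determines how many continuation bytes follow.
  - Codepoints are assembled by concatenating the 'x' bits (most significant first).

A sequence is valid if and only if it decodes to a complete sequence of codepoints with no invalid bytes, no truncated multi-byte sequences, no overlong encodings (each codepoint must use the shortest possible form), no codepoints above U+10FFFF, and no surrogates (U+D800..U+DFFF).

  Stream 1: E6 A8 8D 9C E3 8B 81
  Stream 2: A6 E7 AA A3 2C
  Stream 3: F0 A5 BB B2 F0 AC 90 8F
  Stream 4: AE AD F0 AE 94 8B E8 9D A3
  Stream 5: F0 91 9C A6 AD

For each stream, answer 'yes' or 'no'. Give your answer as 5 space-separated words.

Stream 1: error at byte offset 3. INVALID
Stream 2: error at byte offset 0. INVALID
Stream 3: decodes cleanly. VALID
Stream 4: error at byte offset 0. INVALID
Stream 5: error at byte offset 4. INVALID

Answer: no no yes no no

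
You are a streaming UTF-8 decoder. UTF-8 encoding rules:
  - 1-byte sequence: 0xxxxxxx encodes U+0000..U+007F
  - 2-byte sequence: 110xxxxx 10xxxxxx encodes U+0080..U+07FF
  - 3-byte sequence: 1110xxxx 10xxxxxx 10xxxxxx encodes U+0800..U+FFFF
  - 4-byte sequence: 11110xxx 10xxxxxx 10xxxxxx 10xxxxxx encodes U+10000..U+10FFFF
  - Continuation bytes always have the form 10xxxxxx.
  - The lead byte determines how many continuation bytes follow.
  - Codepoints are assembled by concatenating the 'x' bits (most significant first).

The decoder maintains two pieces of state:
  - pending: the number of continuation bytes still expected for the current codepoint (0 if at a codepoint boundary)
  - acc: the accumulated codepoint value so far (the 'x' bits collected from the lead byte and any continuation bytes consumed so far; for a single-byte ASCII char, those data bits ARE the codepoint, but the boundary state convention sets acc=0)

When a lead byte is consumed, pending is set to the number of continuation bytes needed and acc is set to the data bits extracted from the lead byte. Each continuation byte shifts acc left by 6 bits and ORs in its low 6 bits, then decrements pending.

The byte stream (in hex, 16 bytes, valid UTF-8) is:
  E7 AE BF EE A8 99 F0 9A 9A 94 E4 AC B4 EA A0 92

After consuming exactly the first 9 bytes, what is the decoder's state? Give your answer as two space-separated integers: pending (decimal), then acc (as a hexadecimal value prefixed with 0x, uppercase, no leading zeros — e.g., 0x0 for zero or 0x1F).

Byte[0]=E7: 3-byte lead. pending=2, acc=0x7
Byte[1]=AE: continuation. acc=(acc<<6)|0x2E=0x1EE, pending=1
Byte[2]=BF: continuation. acc=(acc<<6)|0x3F=0x7BBF, pending=0
Byte[3]=EE: 3-byte lead. pending=2, acc=0xE
Byte[4]=A8: continuation. acc=(acc<<6)|0x28=0x3A8, pending=1
Byte[5]=99: continuation. acc=(acc<<6)|0x19=0xEA19, pending=0
Byte[6]=F0: 4-byte lead. pending=3, acc=0x0
Byte[7]=9A: continuation. acc=(acc<<6)|0x1A=0x1A, pending=2
Byte[8]=9A: continuation. acc=(acc<<6)|0x1A=0x69A, pending=1

Answer: 1 0x69A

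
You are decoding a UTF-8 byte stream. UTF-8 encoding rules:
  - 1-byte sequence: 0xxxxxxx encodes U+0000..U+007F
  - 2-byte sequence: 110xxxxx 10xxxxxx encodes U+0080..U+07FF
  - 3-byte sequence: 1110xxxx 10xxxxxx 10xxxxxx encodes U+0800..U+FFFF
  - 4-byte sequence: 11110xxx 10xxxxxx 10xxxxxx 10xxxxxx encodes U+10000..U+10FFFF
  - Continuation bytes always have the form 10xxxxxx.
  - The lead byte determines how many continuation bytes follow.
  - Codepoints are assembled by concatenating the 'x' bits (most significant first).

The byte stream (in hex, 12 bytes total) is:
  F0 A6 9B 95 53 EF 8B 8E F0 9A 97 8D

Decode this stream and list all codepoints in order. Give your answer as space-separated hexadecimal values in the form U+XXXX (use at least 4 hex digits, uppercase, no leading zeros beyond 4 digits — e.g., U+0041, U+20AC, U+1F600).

Byte[0]=F0: 4-byte lead, need 3 cont bytes. acc=0x0
Byte[1]=A6: continuation. acc=(acc<<6)|0x26=0x26
Byte[2]=9B: continuation. acc=(acc<<6)|0x1B=0x99B
Byte[3]=95: continuation. acc=(acc<<6)|0x15=0x266D5
Completed: cp=U+266D5 (starts at byte 0)
Byte[4]=53: 1-byte ASCII. cp=U+0053
Byte[5]=EF: 3-byte lead, need 2 cont bytes. acc=0xF
Byte[6]=8B: continuation. acc=(acc<<6)|0x0B=0x3CB
Byte[7]=8E: continuation. acc=(acc<<6)|0x0E=0xF2CE
Completed: cp=U+F2CE (starts at byte 5)
Byte[8]=F0: 4-byte lead, need 3 cont bytes. acc=0x0
Byte[9]=9A: continuation. acc=(acc<<6)|0x1A=0x1A
Byte[10]=97: continuation. acc=(acc<<6)|0x17=0x697
Byte[11]=8D: continuation. acc=(acc<<6)|0x0D=0x1A5CD
Completed: cp=U+1A5CD (starts at byte 8)

Answer: U+266D5 U+0053 U+F2CE U+1A5CD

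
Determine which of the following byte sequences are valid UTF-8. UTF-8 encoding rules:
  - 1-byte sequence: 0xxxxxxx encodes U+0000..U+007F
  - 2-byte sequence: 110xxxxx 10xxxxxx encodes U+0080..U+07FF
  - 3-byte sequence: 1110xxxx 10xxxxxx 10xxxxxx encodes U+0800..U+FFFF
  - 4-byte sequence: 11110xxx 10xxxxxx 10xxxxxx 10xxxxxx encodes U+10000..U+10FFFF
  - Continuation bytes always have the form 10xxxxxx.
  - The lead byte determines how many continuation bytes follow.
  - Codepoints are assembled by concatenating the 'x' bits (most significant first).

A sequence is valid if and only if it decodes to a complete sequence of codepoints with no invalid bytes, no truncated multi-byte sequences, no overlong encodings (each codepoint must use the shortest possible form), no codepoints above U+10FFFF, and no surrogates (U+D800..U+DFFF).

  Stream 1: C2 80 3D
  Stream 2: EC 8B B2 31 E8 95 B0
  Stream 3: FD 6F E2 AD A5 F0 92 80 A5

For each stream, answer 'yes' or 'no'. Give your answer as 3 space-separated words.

Stream 1: decodes cleanly. VALID
Stream 2: decodes cleanly. VALID
Stream 3: error at byte offset 0. INVALID

Answer: yes yes no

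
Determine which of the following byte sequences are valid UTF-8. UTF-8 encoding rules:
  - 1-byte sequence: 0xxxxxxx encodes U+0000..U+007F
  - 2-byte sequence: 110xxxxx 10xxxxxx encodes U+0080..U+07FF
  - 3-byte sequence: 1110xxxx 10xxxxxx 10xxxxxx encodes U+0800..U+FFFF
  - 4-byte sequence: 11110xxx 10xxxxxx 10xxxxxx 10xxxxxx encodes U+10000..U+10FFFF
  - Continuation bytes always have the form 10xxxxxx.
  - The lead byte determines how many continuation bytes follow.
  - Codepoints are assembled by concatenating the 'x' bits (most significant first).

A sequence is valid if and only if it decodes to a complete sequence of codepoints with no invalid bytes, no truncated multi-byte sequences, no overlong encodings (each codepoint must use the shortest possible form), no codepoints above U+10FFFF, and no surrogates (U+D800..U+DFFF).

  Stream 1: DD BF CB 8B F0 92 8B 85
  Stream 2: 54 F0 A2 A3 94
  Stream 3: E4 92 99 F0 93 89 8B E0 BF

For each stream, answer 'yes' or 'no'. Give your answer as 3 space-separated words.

Stream 1: decodes cleanly. VALID
Stream 2: decodes cleanly. VALID
Stream 3: error at byte offset 9. INVALID

Answer: yes yes no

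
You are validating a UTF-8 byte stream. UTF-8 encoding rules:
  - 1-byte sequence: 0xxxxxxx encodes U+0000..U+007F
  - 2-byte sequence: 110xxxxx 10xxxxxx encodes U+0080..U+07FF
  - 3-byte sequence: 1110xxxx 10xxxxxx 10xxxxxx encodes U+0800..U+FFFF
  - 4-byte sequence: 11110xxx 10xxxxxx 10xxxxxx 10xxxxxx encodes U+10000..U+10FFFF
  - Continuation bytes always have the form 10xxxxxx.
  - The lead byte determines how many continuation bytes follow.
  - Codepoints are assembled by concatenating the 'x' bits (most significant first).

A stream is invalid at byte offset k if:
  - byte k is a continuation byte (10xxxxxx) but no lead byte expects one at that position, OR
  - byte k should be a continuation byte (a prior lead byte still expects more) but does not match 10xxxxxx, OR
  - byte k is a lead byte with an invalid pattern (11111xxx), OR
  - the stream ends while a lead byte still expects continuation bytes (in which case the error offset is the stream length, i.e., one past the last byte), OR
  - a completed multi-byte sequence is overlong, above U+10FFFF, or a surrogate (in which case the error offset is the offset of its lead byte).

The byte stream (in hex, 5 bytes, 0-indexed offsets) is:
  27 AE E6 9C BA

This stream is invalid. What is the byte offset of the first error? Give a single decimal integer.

Byte[0]=27: 1-byte ASCII. cp=U+0027
Byte[1]=AE: INVALID lead byte (not 0xxx/110x/1110/11110)

Answer: 1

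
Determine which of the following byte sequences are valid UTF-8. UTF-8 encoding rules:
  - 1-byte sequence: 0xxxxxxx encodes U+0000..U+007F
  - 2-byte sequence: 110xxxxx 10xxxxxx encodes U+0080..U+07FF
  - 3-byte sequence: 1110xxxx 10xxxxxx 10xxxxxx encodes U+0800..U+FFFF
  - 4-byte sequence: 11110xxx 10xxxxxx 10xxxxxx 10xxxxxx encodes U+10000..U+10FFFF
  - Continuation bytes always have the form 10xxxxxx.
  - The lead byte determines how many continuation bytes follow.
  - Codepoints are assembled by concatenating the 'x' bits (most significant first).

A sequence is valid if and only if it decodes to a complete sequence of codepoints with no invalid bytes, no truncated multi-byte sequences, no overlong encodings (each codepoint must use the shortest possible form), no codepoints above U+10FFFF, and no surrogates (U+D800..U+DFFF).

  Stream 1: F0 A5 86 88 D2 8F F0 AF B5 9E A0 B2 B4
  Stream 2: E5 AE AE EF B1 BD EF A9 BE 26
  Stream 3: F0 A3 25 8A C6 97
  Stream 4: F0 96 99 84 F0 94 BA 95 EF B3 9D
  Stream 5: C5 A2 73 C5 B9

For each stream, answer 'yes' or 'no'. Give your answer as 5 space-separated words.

Answer: no yes no yes yes

Derivation:
Stream 1: error at byte offset 10. INVALID
Stream 2: decodes cleanly. VALID
Stream 3: error at byte offset 2. INVALID
Stream 4: decodes cleanly. VALID
Stream 5: decodes cleanly. VALID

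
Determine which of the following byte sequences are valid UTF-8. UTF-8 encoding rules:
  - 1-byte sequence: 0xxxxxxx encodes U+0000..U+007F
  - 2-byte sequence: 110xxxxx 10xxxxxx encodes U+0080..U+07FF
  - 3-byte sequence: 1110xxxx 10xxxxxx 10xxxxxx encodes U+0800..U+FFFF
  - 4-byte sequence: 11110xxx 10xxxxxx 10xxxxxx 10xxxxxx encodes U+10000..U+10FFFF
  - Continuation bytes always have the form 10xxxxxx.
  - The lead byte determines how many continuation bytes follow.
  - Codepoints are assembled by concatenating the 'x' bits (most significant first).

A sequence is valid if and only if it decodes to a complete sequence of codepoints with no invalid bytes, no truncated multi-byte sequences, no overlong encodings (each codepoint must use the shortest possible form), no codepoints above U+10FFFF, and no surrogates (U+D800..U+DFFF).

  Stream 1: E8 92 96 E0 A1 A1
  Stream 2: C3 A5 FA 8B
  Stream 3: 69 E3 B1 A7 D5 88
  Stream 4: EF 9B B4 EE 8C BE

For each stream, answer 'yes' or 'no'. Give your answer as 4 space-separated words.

Stream 1: decodes cleanly. VALID
Stream 2: error at byte offset 2. INVALID
Stream 3: decodes cleanly. VALID
Stream 4: decodes cleanly. VALID

Answer: yes no yes yes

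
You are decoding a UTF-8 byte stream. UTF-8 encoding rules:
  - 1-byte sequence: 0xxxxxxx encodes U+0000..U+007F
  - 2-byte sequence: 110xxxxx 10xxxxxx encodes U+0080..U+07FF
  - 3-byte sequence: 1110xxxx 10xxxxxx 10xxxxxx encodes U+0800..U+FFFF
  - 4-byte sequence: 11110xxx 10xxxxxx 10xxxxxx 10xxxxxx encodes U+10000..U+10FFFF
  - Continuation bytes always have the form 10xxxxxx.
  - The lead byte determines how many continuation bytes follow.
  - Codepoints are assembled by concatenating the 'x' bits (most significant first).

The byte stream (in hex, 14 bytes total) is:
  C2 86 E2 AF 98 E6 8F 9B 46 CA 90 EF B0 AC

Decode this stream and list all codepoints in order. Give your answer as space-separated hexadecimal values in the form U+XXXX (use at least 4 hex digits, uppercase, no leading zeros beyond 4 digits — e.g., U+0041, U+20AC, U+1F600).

Byte[0]=C2: 2-byte lead, need 1 cont bytes. acc=0x2
Byte[1]=86: continuation. acc=(acc<<6)|0x06=0x86
Completed: cp=U+0086 (starts at byte 0)
Byte[2]=E2: 3-byte lead, need 2 cont bytes. acc=0x2
Byte[3]=AF: continuation. acc=(acc<<6)|0x2F=0xAF
Byte[4]=98: continuation. acc=(acc<<6)|0x18=0x2BD8
Completed: cp=U+2BD8 (starts at byte 2)
Byte[5]=E6: 3-byte lead, need 2 cont bytes. acc=0x6
Byte[6]=8F: continuation. acc=(acc<<6)|0x0F=0x18F
Byte[7]=9B: continuation. acc=(acc<<6)|0x1B=0x63DB
Completed: cp=U+63DB (starts at byte 5)
Byte[8]=46: 1-byte ASCII. cp=U+0046
Byte[9]=CA: 2-byte lead, need 1 cont bytes. acc=0xA
Byte[10]=90: continuation. acc=(acc<<6)|0x10=0x290
Completed: cp=U+0290 (starts at byte 9)
Byte[11]=EF: 3-byte lead, need 2 cont bytes. acc=0xF
Byte[12]=B0: continuation. acc=(acc<<6)|0x30=0x3F0
Byte[13]=AC: continuation. acc=(acc<<6)|0x2C=0xFC2C
Completed: cp=U+FC2C (starts at byte 11)

Answer: U+0086 U+2BD8 U+63DB U+0046 U+0290 U+FC2C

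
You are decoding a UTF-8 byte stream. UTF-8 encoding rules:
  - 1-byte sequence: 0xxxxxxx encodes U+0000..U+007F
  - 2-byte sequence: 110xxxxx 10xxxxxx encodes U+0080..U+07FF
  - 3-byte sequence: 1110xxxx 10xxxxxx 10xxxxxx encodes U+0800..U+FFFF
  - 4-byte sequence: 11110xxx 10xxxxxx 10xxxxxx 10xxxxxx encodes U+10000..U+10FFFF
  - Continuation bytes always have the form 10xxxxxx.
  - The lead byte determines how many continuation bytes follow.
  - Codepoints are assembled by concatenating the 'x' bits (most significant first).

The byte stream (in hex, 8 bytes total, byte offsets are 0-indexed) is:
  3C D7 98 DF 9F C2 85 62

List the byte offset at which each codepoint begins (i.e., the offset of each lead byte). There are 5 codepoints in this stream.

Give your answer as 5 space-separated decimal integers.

Byte[0]=3C: 1-byte ASCII. cp=U+003C
Byte[1]=D7: 2-byte lead, need 1 cont bytes. acc=0x17
Byte[2]=98: continuation. acc=(acc<<6)|0x18=0x5D8
Completed: cp=U+05D8 (starts at byte 1)
Byte[3]=DF: 2-byte lead, need 1 cont bytes. acc=0x1F
Byte[4]=9F: continuation. acc=(acc<<6)|0x1F=0x7DF
Completed: cp=U+07DF (starts at byte 3)
Byte[5]=C2: 2-byte lead, need 1 cont bytes. acc=0x2
Byte[6]=85: continuation. acc=(acc<<6)|0x05=0x85
Completed: cp=U+0085 (starts at byte 5)
Byte[7]=62: 1-byte ASCII. cp=U+0062

Answer: 0 1 3 5 7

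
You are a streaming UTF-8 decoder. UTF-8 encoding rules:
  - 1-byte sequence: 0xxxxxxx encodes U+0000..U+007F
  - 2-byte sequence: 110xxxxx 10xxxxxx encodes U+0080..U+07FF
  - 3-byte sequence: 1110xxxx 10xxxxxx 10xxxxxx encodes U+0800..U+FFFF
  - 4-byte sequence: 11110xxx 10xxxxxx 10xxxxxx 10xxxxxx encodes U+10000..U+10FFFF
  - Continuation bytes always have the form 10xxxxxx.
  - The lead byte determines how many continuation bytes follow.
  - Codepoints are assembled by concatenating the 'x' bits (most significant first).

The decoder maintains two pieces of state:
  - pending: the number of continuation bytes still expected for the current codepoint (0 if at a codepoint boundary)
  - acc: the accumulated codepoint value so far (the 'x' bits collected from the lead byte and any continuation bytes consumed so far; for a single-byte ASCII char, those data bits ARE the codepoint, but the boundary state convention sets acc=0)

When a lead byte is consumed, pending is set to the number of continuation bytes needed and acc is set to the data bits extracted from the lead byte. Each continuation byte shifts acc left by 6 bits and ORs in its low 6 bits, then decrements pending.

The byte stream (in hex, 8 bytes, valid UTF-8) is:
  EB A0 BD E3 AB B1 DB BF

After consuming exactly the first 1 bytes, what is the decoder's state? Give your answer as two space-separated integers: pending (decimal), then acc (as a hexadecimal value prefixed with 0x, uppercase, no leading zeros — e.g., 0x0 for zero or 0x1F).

Answer: 2 0xB

Derivation:
Byte[0]=EB: 3-byte lead. pending=2, acc=0xB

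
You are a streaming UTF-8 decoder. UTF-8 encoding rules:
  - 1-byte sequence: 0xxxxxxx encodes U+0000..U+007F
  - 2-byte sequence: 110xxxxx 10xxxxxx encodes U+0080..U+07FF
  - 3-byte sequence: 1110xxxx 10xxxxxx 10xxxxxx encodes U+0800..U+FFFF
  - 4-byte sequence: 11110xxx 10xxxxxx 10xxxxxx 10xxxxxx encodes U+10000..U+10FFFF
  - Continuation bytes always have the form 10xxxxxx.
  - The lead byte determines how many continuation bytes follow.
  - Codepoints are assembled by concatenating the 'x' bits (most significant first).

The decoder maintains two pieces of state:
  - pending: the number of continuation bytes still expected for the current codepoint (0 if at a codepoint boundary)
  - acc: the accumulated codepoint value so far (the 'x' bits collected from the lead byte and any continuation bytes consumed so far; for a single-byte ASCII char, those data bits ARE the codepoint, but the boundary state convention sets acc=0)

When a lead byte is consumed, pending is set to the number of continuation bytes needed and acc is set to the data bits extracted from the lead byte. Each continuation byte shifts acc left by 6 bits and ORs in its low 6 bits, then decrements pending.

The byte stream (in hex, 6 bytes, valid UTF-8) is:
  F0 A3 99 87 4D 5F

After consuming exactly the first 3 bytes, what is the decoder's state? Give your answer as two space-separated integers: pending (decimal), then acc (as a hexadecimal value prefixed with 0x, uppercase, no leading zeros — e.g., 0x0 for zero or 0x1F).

Answer: 1 0x8D9

Derivation:
Byte[0]=F0: 4-byte lead. pending=3, acc=0x0
Byte[1]=A3: continuation. acc=(acc<<6)|0x23=0x23, pending=2
Byte[2]=99: continuation. acc=(acc<<6)|0x19=0x8D9, pending=1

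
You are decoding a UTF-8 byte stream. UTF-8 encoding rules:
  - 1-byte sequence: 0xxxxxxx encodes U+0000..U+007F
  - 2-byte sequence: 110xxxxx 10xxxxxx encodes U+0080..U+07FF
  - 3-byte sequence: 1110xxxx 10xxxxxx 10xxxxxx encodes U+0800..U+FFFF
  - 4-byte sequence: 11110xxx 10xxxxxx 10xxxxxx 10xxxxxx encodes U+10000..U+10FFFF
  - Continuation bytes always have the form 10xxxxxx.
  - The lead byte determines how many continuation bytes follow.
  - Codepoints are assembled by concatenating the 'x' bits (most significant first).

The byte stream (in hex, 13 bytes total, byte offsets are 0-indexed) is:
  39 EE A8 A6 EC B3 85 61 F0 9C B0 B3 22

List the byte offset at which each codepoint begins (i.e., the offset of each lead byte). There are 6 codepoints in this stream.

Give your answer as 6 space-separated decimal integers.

Answer: 0 1 4 7 8 12

Derivation:
Byte[0]=39: 1-byte ASCII. cp=U+0039
Byte[1]=EE: 3-byte lead, need 2 cont bytes. acc=0xE
Byte[2]=A8: continuation. acc=(acc<<6)|0x28=0x3A8
Byte[3]=A6: continuation. acc=(acc<<6)|0x26=0xEA26
Completed: cp=U+EA26 (starts at byte 1)
Byte[4]=EC: 3-byte lead, need 2 cont bytes. acc=0xC
Byte[5]=B3: continuation. acc=(acc<<6)|0x33=0x333
Byte[6]=85: continuation. acc=(acc<<6)|0x05=0xCCC5
Completed: cp=U+CCC5 (starts at byte 4)
Byte[7]=61: 1-byte ASCII. cp=U+0061
Byte[8]=F0: 4-byte lead, need 3 cont bytes. acc=0x0
Byte[9]=9C: continuation. acc=(acc<<6)|0x1C=0x1C
Byte[10]=B0: continuation. acc=(acc<<6)|0x30=0x730
Byte[11]=B3: continuation. acc=(acc<<6)|0x33=0x1CC33
Completed: cp=U+1CC33 (starts at byte 8)
Byte[12]=22: 1-byte ASCII. cp=U+0022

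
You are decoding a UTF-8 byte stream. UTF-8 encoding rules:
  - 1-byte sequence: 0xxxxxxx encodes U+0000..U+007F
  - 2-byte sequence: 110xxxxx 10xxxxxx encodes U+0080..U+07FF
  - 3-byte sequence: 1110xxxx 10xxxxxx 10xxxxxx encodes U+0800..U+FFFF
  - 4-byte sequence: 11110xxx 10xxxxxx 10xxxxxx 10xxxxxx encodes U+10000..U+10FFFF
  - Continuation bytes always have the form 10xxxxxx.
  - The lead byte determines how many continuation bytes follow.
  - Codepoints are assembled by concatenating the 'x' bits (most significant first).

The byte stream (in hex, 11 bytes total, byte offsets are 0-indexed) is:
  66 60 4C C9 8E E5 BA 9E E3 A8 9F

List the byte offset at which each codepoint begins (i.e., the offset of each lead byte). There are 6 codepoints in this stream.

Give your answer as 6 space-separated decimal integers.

Byte[0]=66: 1-byte ASCII. cp=U+0066
Byte[1]=60: 1-byte ASCII. cp=U+0060
Byte[2]=4C: 1-byte ASCII. cp=U+004C
Byte[3]=C9: 2-byte lead, need 1 cont bytes. acc=0x9
Byte[4]=8E: continuation. acc=(acc<<6)|0x0E=0x24E
Completed: cp=U+024E (starts at byte 3)
Byte[5]=E5: 3-byte lead, need 2 cont bytes. acc=0x5
Byte[6]=BA: continuation. acc=(acc<<6)|0x3A=0x17A
Byte[7]=9E: continuation. acc=(acc<<6)|0x1E=0x5E9E
Completed: cp=U+5E9E (starts at byte 5)
Byte[8]=E3: 3-byte lead, need 2 cont bytes. acc=0x3
Byte[9]=A8: continuation. acc=(acc<<6)|0x28=0xE8
Byte[10]=9F: continuation. acc=(acc<<6)|0x1F=0x3A1F
Completed: cp=U+3A1F (starts at byte 8)

Answer: 0 1 2 3 5 8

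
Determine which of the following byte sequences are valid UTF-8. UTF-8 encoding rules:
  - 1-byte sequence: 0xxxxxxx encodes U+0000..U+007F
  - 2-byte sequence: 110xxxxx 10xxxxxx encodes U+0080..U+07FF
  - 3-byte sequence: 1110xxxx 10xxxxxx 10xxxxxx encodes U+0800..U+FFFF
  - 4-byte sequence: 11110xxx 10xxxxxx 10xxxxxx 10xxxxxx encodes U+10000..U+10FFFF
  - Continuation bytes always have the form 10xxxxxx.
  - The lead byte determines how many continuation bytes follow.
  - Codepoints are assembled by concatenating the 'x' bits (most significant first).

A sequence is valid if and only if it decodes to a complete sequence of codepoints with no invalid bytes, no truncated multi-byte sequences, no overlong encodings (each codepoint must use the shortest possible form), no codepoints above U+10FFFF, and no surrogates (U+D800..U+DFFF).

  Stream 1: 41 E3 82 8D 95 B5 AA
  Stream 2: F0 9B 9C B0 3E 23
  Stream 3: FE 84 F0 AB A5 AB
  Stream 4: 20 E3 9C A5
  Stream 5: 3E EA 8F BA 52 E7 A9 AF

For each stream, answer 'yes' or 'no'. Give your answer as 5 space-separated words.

Answer: no yes no yes yes

Derivation:
Stream 1: error at byte offset 4. INVALID
Stream 2: decodes cleanly. VALID
Stream 3: error at byte offset 0. INVALID
Stream 4: decodes cleanly. VALID
Stream 5: decodes cleanly. VALID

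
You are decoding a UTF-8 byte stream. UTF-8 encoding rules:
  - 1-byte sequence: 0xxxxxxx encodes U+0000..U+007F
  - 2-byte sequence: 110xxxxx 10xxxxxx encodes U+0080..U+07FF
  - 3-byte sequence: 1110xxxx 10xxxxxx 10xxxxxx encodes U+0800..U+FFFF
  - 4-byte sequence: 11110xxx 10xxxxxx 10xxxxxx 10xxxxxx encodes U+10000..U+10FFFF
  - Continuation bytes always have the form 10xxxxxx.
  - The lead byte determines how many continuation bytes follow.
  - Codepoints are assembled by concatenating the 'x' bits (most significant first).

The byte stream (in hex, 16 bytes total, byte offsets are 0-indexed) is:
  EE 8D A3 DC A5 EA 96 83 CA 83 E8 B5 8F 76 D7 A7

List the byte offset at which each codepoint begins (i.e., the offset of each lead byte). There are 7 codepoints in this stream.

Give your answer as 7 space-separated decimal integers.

Byte[0]=EE: 3-byte lead, need 2 cont bytes. acc=0xE
Byte[1]=8D: continuation. acc=(acc<<6)|0x0D=0x38D
Byte[2]=A3: continuation. acc=(acc<<6)|0x23=0xE363
Completed: cp=U+E363 (starts at byte 0)
Byte[3]=DC: 2-byte lead, need 1 cont bytes. acc=0x1C
Byte[4]=A5: continuation. acc=(acc<<6)|0x25=0x725
Completed: cp=U+0725 (starts at byte 3)
Byte[5]=EA: 3-byte lead, need 2 cont bytes. acc=0xA
Byte[6]=96: continuation. acc=(acc<<6)|0x16=0x296
Byte[7]=83: continuation. acc=(acc<<6)|0x03=0xA583
Completed: cp=U+A583 (starts at byte 5)
Byte[8]=CA: 2-byte lead, need 1 cont bytes. acc=0xA
Byte[9]=83: continuation. acc=(acc<<6)|0x03=0x283
Completed: cp=U+0283 (starts at byte 8)
Byte[10]=E8: 3-byte lead, need 2 cont bytes. acc=0x8
Byte[11]=B5: continuation. acc=(acc<<6)|0x35=0x235
Byte[12]=8F: continuation. acc=(acc<<6)|0x0F=0x8D4F
Completed: cp=U+8D4F (starts at byte 10)
Byte[13]=76: 1-byte ASCII. cp=U+0076
Byte[14]=D7: 2-byte lead, need 1 cont bytes. acc=0x17
Byte[15]=A7: continuation. acc=(acc<<6)|0x27=0x5E7
Completed: cp=U+05E7 (starts at byte 14)

Answer: 0 3 5 8 10 13 14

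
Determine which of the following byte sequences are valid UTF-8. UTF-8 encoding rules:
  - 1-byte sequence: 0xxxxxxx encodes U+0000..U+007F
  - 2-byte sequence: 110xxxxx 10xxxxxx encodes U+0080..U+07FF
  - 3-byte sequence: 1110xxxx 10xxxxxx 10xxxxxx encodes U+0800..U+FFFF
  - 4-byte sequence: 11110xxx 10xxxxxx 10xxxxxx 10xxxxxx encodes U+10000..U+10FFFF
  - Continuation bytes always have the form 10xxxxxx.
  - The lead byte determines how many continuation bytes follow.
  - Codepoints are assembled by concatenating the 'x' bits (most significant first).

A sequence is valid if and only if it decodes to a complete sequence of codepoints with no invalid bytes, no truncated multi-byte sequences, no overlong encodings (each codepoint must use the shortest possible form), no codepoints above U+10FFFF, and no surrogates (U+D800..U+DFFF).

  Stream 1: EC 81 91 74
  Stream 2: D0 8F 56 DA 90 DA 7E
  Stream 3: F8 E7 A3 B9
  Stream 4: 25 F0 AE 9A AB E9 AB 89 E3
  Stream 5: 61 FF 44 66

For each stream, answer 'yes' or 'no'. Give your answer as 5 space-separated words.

Answer: yes no no no no

Derivation:
Stream 1: decodes cleanly. VALID
Stream 2: error at byte offset 6. INVALID
Stream 3: error at byte offset 0. INVALID
Stream 4: error at byte offset 9. INVALID
Stream 5: error at byte offset 1. INVALID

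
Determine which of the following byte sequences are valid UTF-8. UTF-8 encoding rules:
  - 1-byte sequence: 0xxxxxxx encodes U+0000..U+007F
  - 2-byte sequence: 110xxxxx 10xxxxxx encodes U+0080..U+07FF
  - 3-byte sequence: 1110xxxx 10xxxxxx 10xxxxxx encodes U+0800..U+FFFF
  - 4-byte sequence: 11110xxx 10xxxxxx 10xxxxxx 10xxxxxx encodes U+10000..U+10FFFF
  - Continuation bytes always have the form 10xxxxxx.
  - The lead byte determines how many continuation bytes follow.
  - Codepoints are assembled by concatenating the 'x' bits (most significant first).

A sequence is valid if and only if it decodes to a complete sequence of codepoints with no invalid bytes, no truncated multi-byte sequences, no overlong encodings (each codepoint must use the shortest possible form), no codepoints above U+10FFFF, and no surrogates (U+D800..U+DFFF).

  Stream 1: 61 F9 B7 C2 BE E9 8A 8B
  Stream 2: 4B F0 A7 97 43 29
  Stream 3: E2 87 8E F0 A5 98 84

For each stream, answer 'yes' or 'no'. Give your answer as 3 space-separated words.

Stream 1: error at byte offset 1. INVALID
Stream 2: error at byte offset 4. INVALID
Stream 3: decodes cleanly. VALID

Answer: no no yes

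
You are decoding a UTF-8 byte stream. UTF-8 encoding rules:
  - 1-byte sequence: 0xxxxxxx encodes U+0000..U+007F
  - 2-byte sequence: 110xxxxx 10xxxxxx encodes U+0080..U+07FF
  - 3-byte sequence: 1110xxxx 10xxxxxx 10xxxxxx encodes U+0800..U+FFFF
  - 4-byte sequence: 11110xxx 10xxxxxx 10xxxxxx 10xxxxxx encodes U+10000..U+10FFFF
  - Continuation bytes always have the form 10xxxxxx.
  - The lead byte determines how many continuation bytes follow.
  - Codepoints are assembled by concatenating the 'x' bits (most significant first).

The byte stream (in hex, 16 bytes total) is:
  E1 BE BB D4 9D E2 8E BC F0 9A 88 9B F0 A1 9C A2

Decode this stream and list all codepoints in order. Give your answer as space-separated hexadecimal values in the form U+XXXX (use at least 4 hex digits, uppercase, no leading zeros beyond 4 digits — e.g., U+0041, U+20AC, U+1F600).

Answer: U+1FBB U+051D U+23BC U+1A21B U+21722

Derivation:
Byte[0]=E1: 3-byte lead, need 2 cont bytes. acc=0x1
Byte[1]=BE: continuation. acc=(acc<<6)|0x3E=0x7E
Byte[2]=BB: continuation. acc=(acc<<6)|0x3B=0x1FBB
Completed: cp=U+1FBB (starts at byte 0)
Byte[3]=D4: 2-byte lead, need 1 cont bytes. acc=0x14
Byte[4]=9D: continuation. acc=(acc<<6)|0x1D=0x51D
Completed: cp=U+051D (starts at byte 3)
Byte[5]=E2: 3-byte lead, need 2 cont bytes. acc=0x2
Byte[6]=8E: continuation. acc=(acc<<6)|0x0E=0x8E
Byte[7]=BC: continuation. acc=(acc<<6)|0x3C=0x23BC
Completed: cp=U+23BC (starts at byte 5)
Byte[8]=F0: 4-byte lead, need 3 cont bytes. acc=0x0
Byte[9]=9A: continuation. acc=(acc<<6)|0x1A=0x1A
Byte[10]=88: continuation. acc=(acc<<6)|0x08=0x688
Byte[11]=9B: continuation. acc=(acc<<6)|0x1B=0x1A21B
Completed: cp=U+1A21B (starts at byte 8)
Byte[12]=F0: 4-byte lead, need 3 cont bytes. acc=0x0
Byte[13]=A1: continuation. acc=(acc<<6)|0x21=0x21
Byte[14]=9C: continuation. acc=(acc<<6)|0x1C=0x85C
Byte[15]=A2: continuation. acc=(acc<<6)|0x22=0x21722
Completed: cp=U+21722 (starts at byte 12)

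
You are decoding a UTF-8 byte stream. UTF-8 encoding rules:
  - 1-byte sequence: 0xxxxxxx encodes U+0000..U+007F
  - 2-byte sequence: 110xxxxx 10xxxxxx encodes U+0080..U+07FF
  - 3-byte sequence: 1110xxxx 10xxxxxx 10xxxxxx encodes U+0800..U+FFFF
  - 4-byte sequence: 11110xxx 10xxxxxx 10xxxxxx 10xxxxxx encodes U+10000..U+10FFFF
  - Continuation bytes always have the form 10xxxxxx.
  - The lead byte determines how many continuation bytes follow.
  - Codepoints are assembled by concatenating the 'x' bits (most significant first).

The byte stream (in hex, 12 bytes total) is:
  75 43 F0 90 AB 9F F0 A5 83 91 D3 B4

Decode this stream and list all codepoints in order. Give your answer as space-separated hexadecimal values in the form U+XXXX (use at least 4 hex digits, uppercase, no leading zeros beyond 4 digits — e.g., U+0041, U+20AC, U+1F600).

Byte[0]=75: 1-byte ASCII. cp=U+0075
Byte[1]=43: 1-byte ASCII. cp=U+0043
Byte[2]=F0: 4-byte lead, need 3 cont bytes. acc=0x0
Byte[3]=90: continuation. acc=(acc<<6)|0x10=0x10
Byte[4]=AB: continuation. acc=(acc<<6)|0x2B=0x42B
Byte[5]=9F: continuation. acc=(acc<<6)|0x1F=0x10ADF
Completed: cp=U+10ADF (starts at byte 2)
Byte[6]=F0: 4-byte lead, need 3 cont bytes. acc=0x0
Byte[7]=A5: continuation. acc=(acc<<6)|0x25=0x25
Byte[8]=83: continuation. acc=(acc<<6)|0x03=0x943
Byte[9]=91: continuation. acc=(acc<<6)|0x11=0x250D1
Completed: cp=U+250D1 (starts at byte 6)
Byte[10]=D3: 2-byte lead, need 1 cont bytes. acc=0x13
Byte[11]=B4: continuation. acc=(acc<<6)|0x34=0x4F4
Completed: cp=U+04F4 (starts at byte 10)

Answer: U+0075 U+0043 U+10ADF U+250D1 U+04F4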